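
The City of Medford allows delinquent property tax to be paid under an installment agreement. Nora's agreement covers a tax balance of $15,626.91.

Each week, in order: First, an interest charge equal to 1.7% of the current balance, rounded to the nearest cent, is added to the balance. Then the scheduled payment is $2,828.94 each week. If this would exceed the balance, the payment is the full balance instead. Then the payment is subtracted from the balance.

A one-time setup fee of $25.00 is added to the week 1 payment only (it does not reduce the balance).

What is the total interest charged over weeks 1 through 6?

$925.31

Week 1: $15,626.91 +$265.66 interest = $15,892.57; pay $2,828.94 (+ $25.00 fee) → $13,063.63
Week 2: $13,063.63 +$222.08 interest = $13,285.71; pay $2,828.94 → $10,456.77
Week 3: $10,456.77 +$177.77 interest = $10,634.54; pay $2,828.94 → $7,805.60
Week 4: $7,805.60 +$132.70 interest = $7,938.30; pay $2,828.94 → $5,109.36
Week 5: $5,109.36 +$86.86 interest = $5,196.22; pay $2,828.94 → $2,367.28
Week 6: $2,367.28 +$40.24 interest = $2,407.52; pay $2,407.52 → $0.00
Total interest: $265.66 + $222.08 + $177.77 + $132.70 + $86.86 + $40.24 = $925.31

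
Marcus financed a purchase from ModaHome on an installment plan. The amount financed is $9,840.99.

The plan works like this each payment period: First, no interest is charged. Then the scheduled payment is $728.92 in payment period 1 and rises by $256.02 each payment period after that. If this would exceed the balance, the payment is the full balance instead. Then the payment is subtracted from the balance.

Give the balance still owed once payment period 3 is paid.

$6,886.17

Payment period 1: opening $9,840.99; payment $728.92; balance $9,112.07
Payment period 2: opening $9,112.07; payment $984.94; balance $8,127.13
Payment period 3: opening $8,127.13; payment $1,240.96; balance $6,886.17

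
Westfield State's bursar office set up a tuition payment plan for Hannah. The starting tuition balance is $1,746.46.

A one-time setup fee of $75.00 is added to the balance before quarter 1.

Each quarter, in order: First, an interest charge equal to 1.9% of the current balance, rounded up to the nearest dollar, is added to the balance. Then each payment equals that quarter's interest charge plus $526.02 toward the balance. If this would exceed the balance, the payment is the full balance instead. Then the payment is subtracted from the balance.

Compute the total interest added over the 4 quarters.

$80.00

# | Opening | Interest | Payment | End bal
1 | $1,821.46 | $35.00 | $561.02 | $1,295.44
2 | $1,295.44 | $25.00 | $551.02 | $769.42
3 | $769.42 | $15.00 | $541.02 | $243.40
4 | $243.40 | $5.00 | $248.40 | $0.00
Total interest: $35.00 + $25.00 + $15.00 + $5.00 = $80.00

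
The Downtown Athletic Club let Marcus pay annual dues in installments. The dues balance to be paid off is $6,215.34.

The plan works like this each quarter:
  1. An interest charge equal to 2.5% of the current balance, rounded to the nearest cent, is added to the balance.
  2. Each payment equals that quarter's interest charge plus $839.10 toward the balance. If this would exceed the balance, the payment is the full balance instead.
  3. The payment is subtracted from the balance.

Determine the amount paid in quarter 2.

$973.51

# | Opening | Interest | Payment | End bal
1 | $6,215.34 | $155.38 | $994.48 | $5,376.24
2 | $5,376.24 | $134.41 | $973.51 | $4,537.14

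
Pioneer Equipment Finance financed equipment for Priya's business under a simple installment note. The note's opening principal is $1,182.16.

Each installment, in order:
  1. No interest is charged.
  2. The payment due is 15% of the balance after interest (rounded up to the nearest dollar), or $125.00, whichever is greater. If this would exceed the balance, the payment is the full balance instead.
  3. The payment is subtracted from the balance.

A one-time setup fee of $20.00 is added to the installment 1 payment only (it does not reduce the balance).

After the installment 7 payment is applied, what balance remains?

$225.16

Installment 1: opening $1,182.16; payment $178.00 (+ $20.00 fee); balance $1,004.16
Installment 2: opening $1,004.16; payment $151.00; balance $853.16
Installment 3: opening $853.16; payment $128.00; balance $725.16
Installment 4: opening $725.16; payment $125.00; balance $600.16
Installment 5: opening $600.16; payment $125.00; balance $475.16
Installment 6: opening $475.16; payment $125.00; balance $350.16
Installment 7: opening $350.16; payment $125.00; balance $225.16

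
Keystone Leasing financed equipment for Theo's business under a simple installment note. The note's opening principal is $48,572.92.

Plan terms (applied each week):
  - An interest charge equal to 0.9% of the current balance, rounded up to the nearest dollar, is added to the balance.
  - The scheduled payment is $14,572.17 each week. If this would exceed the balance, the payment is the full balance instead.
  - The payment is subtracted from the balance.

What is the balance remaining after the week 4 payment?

$0.00

# | Opening | Interest | Payment | End bal
1 | $48,572.92 | $438.00 | $14,572.17 | $34,438.75
2 | $34,438.75 | $310.00 | $14,572.17 | $20,176.58
3 | $20,176.58 | $182.00 | $14,572.17 | $5,786.41
4 | $5,786.41 | $53.00 | $5,839.41 | $0.00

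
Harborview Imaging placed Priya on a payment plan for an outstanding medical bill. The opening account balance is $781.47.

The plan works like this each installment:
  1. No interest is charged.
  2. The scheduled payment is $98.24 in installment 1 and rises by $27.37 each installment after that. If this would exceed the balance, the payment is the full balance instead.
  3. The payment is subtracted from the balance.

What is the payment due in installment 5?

# | Opening | Payment | End bal
1 | $781.47 | $98.24 | $683.23
2 | $683.23 | $125.61 | $557.62
3 | $557.62 | $152.98 | $404.64
4 | $404.64 | $180.35 | $224.29
5 | $224.29 | $207.72 | $16.57

$207.72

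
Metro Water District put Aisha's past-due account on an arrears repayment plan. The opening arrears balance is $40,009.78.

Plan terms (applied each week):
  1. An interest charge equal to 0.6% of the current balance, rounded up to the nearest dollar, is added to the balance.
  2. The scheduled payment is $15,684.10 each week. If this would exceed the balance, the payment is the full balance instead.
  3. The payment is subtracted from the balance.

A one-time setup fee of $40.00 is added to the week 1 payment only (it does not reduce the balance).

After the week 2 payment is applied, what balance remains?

$9,030.58

Week 1: opening $40,009.78; interest $241.00 → $40,250.78; payment $15,684.10 (+ $40.00 fee); balance $24,566.68
Week 2: opening $24,566.68; interest $148.00 → $24,714.68; payment $15,684.10; balance $9,030.58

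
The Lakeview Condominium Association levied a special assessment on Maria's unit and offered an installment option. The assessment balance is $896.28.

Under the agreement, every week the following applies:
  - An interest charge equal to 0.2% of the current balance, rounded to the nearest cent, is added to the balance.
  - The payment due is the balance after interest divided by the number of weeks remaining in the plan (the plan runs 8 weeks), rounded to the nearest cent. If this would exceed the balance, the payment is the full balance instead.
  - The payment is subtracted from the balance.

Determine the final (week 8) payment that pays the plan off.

$113.84

# | Opening | Interest | Payment | End bal
1 | $896.28 | $1.79 | $112.26 | $785.81
2 | $785.81 | $1.57 | $112.48 | $674.90
3 | $674.90 | $1.35 | $112.71 | $563.54
4 | $563.54 | $1.13 | $112.93 | $451.74
5 | $451.74 | $0.90 | $113.16 | $339.48
6 | $339.48 | $0.68 | $113.39 | $226.77
7 | $226.77 | $0.45 | $113.61 | $113.61
8 | $113.61 | $0.23 | $113.84 | $0.00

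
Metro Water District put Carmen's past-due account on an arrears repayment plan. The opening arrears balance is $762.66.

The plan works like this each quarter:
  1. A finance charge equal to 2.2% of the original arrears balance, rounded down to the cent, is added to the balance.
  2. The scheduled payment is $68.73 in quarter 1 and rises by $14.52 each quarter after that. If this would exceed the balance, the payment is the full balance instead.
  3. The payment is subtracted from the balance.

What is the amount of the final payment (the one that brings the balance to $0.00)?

# | Opening | Interest | Payment | End bal
1 | $762.66 | $16.77 | $68.73 | $710.70
2 | $710.70 | $16.77 | $83.25 | $644.22
3 | $644.22 | $16.77 | $97.77 | $563.22
4 | $563.22 | $16.77 | $112.29 | $467.70
5 | $467.70 | $16.77 | $126.81 | $357.66
6 | $357.66 | $16.77 | $141.33 | $233.10
7 | $233.10 | $16.77 | $155.85 | $94.02
8 | $94.02 | $16.77 | $110.79 | $0.00

$110.79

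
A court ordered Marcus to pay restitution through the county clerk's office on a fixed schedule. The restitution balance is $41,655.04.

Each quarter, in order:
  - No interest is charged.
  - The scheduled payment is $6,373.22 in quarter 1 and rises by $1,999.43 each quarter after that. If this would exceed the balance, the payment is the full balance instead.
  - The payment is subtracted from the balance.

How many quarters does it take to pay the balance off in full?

5

Quarter 1: opening $41,655.04; payment $6,373.22; balance $35,281.82
Quarter 2: opening $35,281.82; payment $8,372.65; balance $26,909.17
Quarter 3: opening $26,909.17; payment $10,372.08; balance $16,537.09
Quarter 4: opening $16,537.09; payment $12,371.51; balance $4,165.58
Quarter 5: opening $4,165.58; payment $4,165.58; balance $0.00
Balance reaches $0.00 in quarter 5.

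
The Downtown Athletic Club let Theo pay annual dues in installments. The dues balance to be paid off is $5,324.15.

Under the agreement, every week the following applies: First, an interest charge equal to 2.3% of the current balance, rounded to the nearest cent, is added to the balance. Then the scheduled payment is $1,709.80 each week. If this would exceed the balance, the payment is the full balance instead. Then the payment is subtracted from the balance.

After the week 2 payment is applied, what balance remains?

Week 1: opening $5,324.15; interest $122.46 → $5,446.61; payment $1,709.80; balance $3,736.81
Week 2: opening $3,736.81; interest $85.95 → $3,822.76; payment $1,709.80; balance $2,112.96

$2,112.96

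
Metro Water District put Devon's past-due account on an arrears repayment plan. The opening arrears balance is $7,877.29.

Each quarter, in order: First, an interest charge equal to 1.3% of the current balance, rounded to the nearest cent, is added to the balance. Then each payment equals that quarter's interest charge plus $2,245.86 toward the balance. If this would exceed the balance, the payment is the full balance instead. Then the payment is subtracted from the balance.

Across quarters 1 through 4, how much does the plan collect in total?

Quarter 1: $7,877.29 +$102.40 interest = $7,979.69; pay $2,348.26 → $5,631.43
Quarter 2: $5,631.43 +$73.21 interest = $5,704.64; pay $2,319.07 → $3,385.57
Quarter 3: $3,385.57 +$44.01 interest = $3,429.58; pay $2,289.87 → $1,139.71
Quarter 4: $1,139.71 +$14.82 interest = $1,154.53; pay $1,154.53 → $0.00
Total paid: $8,111.73

$8,111.73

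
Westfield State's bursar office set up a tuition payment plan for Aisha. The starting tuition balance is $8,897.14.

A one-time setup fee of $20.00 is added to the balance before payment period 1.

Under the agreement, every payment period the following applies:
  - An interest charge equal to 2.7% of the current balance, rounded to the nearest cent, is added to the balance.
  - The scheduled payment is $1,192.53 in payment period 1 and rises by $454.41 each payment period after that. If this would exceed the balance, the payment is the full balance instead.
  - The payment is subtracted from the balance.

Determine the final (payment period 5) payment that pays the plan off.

Payment period 1: opening $8,917.14; interest $240.76 → $9,157.90; payment $1,192.53; balance $7,965.37
Payment period 2: opening $7,965.37; interest $215.06 → $8,180.43; payment $1,646.94; balance $6,533.49
Payment period 3: opening $6,533.49; interest $176.40 → $6,709.89; payment $2,101.35; balance $4,608.54
Payment period 4: opening $4,608.54; interest $124.43 → $4,732.97; payment $2,555.76; balance $2,177.21
Payment period 5: opening $2,177.21; interest $58.78 → $2,235.99; payment $2,235.99; balance $0.00

$2,235.99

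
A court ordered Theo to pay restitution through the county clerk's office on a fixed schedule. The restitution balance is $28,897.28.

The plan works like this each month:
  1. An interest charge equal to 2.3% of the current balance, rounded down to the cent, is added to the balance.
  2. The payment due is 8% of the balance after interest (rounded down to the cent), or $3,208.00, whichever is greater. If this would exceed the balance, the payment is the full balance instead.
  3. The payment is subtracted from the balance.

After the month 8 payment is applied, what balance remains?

$6,834.86

Month 1: $28,897.28 +$664.63 interest = $29,561.91; pay $3,208.00 → $26,353.91
Month 2: $26,353.91 +$606.13 interest = $26,960.04; pay $3,208.00 → $23,752.04
Month 3: $23,752.04 +$546.29 interest = $24,298.33; pay $3,208.00 → $21,090.33
Month 4: $21,090.33 +$485.07 interest = $21,575.40; pay $3,208.00 → $18,367.40
Month 5: $18,367.40 +$422.45 interest = $18,789.85; pay $3,208.00 → $15,581.85
Month 6: $15,581.85 +$358.38 interest = $15,940.23; pay $3,208.00 → $12,732.23
Month 7: $12,732.23 +$292.84 interest = $13,025.07; pay $3,208.00 → $9,817.07
Month 8: $9,817.07 +$225.79 interest = $10,042.86; pay $3,208.00 → $6,834.86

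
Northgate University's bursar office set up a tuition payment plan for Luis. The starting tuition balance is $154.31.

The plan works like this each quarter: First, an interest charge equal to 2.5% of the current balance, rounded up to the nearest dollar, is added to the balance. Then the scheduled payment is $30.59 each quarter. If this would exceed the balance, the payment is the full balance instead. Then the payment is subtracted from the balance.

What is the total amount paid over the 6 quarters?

Quarter 1: $154.31 +$4.00 interest = $158.31; pay $30.59 → $127.72
Quarter 2: $127.72 +$4.00 interest = $131.72; pay $30.59 → $101.13
Quarter 3: $101.13 +$3.00 interest = $104.13; pay $30.59 → $73.54
Quarter 4: $73.54 +$2.00 interest = $75.54; pay $30.59 → $44.95
Quarter 5: $44.95 +$2.00 interest = $46.95; pay $30.59 → $16.36
Quarter 6: $16.36 +$1.00 interest = $17.36; pay $17.36 → $0.00
Total paid: $170.31

$170.31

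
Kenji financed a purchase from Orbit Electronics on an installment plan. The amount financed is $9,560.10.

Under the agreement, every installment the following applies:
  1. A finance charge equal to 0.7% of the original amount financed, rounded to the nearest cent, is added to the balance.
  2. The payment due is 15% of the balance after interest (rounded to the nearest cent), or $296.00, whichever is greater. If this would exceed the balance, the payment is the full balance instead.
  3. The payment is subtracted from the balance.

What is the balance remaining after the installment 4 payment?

Installment 1: $9,560.10 +$66.92 interest = $9,627.02; pay $1,444.05 → $8,182.97
Installment 2: $8,182.97 +$66.92 interest = $8,249.89; pay $1,237.48 → $7,012.41
Installment 3: $7,012.41 +$66.92 interest = $7,079.33; pay $1,061.90 → $6,017.43
Installment 4: $6,017.43 +$66.92 interest = $6,084.35; pay $912.65 → $5,171.70

$5,171.70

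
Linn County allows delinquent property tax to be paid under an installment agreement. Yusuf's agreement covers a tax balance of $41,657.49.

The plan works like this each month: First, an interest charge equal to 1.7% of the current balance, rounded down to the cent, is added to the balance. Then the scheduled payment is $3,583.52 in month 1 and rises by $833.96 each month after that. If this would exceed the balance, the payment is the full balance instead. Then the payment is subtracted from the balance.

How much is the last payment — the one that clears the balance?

$2,497.82

Month 1: $41,657.49 +$708.17 interest = $42,365.66; pay $3,583.52 → $38,782.14
Month 2: $38,782.14 +$659.29 interest = $39,441.43; pay $4,417.48 → $35,023.95
Month 3: $35,023.95 +$595.40 interest = $35,619.35; pay $5,251.44 → $30,367.91
Month 4: $30,367.91 +$516.25 interest = $30,884.16; pay $6,085.40 → $24,798.76
Month 5: $24,798.76 +$421.57 interest = $25,220.33; pay $6,919.36 → $18,300.97
Month 6: $18,300.97 +$311.11 interest = $18,612.08; pay $7,753.32 → $10,858.76
Month 7: $10,858.76 +$184.59 interest = $11,043.35; pay $8,587.28 → $2,456.07
Month 8: $2,456.07 +$41.75 interest = $2,497.82; pay $2,497.82 → $0.00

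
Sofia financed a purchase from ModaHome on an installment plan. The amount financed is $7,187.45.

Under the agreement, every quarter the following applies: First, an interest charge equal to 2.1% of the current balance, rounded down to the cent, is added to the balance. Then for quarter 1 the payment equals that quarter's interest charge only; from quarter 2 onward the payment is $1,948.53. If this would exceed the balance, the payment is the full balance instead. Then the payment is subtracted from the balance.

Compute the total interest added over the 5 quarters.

$524.97

Quarter 1: opening $7,187.45; interest $150.93 → $7,338.38; payment $150.93; balance $7,187.45
Quarter 2: opening $7,187.45; interest $150.93 → $7,338.38; payment $1,948.53; balance $5,389.85
Quarter 3: opening $5,389.85; interest $113.18 → $5,503.03; payment $1,948.53; balance $3,554.50
Quarter 4: opening $3,554.50; interest $74.64 → $3,629.14; payment $1,948.53; balance $1,680.61
Quarter 5: opening $1,680.61; interest $35.29 → $1,715.90; payment $1,715.90; balance $0.00
Total interest: $150.93 + $150.93 + $113.18 + $74.64 + $35.29 = $524.97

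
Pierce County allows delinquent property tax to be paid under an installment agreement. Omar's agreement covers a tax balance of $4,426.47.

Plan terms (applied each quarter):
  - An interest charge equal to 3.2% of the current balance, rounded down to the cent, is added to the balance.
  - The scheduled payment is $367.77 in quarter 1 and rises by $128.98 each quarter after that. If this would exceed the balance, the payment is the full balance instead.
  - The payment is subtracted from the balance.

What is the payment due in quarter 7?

$967.15

Quarter 1: $4,426.47 +$141.64 interest = $4,568.11; pay $367.77 → $4,200.34
Quarter 2: $4,200.34 +$134.41 interest = $4,334.75; pay $496.75 → $3,838.00
Quarter 3: $3,838.00 +$122.81 interest = $3,960.81; pay $625.73 → $3,335.08
Quarter 4: $3,335.08 +$106.72 interest = $3,441.80; pay $754.71 → $2,687.09
Quarter 5: $2,687.09 +$85.98 interest = $2,773.07; pay $883.69 → $1,889.38
Quarter 6: $1,889.38 +$60.46 interest = $1,949.84; pay $1,012.67 → $937.17
Quarter 7: $937.17 +$29.98 interest = $967.15; pay $967.15 → $0.00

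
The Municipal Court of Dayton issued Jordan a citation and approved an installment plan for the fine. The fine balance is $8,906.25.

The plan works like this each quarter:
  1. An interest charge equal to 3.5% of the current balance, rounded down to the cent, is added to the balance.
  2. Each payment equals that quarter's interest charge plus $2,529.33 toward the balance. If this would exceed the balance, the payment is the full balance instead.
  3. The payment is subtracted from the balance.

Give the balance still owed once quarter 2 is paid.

Quarter 1: opening $8,906.25; interest $311.71 → $9,217.96; payment $2,841.04; balance $6,376.92
Quarter 2: opening $6,376.92; interest $223.19 → $6,600.11; payment $2,752.52; balance $3,847.59

$3,847.59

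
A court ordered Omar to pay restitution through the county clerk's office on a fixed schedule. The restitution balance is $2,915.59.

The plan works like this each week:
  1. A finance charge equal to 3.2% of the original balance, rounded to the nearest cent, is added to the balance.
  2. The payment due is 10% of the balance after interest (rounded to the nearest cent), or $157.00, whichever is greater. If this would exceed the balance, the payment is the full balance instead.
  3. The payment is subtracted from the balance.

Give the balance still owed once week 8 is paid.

Week 1: $2,915.59 +$93.30 interest = $3,008.89; pay $300.89 → $2,708.00
Week 2: $2,708.00 +$93.30 interest = $2,801.30; pay $280.13 → $2,521.17
Week 3: $2,521.17 +$93.30 interest = $2,614.47; pay $261.45 → $2,353.02
Week 4: $2,353.02 +$93.30 interest = $2,446.32; pay $244.63 → $2,201.69
Week 5: $2,201.69 +$93.30 interest = $2,294.99; pay $229.50 → $2,065.49
Week 6: $2,065.49 +$93.30 interest = $2,158.79; pay $215.88 → $1,942.91
Week 7: $1,942.91 +$93.30 interest = $2,036.21; pay $203.62 → $1,832.59
Week 8: $1,832.59 +$93.30 interest = $1,925.89; pay $192.59 → $1,733.30

$1,733.30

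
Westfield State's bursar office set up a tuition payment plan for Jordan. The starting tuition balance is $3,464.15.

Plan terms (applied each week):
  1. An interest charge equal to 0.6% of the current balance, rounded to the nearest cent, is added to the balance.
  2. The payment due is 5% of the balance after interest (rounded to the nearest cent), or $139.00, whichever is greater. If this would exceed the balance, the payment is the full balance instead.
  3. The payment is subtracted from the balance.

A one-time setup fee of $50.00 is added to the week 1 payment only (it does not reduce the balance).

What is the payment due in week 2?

Week 1: $3,464.15 +$20.78 interest = $3,484.93; pay $174.25 (+ $50.00 fee) → $3,310.68
Week 2: $3,310.68 +$19.86 interest = $3,330.54; pay $166.53 → $3,164.01

$166.53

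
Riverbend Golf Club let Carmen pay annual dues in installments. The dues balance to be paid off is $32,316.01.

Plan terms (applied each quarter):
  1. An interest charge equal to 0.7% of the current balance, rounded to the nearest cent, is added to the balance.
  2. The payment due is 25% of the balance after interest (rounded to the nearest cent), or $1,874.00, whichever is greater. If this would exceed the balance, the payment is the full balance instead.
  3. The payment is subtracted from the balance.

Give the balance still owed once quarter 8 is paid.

# | Opening | Interest | Payment | End bal
1 | $32,316.01 | $226.21 | $8,135.56 | $24,406.66
2 | $24,406.66 | $170.85 | $6,144.38 | $18,433.13
3 | $18,433.13 | $129.03 | $4,640.54 | $13,921.62
4 | $13,921.62 | $97.45 | $3,504.77 | $10,514.30
5 | $10,514.30 | $73.60 | $2,646.98 | $7,940.92
6 | $7,940.92 | $55.59 | $1,999.13 | $5,997.38
7 | $5,997.38 | $41.98 | $1,874.00 | $4,165.36
8 | $4,165.36 | $29.16 | $1,874.00 | $2,320.52

$2,320.52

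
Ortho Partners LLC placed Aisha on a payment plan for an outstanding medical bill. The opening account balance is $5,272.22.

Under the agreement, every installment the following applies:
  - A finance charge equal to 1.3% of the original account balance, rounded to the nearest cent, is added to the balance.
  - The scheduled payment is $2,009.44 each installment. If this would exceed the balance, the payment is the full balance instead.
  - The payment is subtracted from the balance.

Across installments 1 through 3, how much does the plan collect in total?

Installment 1: $5,272.22 +$68.54 interest = $5,340.76; pay $2,009.44 → $3,331.32
Installment 2: $3,331.32 +$68.54 interest = $3,399.86; pay $2,009.44 → $1,390.42
Installment 3: $1,390.42 +$68.54 interest = $1,458.96; pay $1,458.96 → $0.00
Total paid: $5,477.84

$5,477.84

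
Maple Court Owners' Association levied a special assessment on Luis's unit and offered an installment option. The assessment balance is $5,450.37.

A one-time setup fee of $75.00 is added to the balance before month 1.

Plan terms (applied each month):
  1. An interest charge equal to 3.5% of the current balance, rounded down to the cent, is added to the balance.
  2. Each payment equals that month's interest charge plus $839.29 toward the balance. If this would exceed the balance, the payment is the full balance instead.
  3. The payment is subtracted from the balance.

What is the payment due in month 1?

$1,032.67

Month 1: $5,525.37 +$193.38 interest = $5,718.75; pay $1,032.67 → $4,686.08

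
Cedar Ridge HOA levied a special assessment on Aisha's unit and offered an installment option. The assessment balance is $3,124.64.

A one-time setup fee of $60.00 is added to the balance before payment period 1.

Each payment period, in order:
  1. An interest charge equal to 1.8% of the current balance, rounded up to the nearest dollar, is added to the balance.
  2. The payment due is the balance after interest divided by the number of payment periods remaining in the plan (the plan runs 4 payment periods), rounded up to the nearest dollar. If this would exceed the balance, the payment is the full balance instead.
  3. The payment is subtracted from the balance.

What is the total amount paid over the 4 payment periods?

$3,332.64

Payment period 1: opening $3,184.64; interest $58.00 → $3,242.64; payment $811.00; balance $2,431.64
Payment period 2: opening $2,431.64; interest $44.00 → $2,475.64; payment $826.00; balance $1,649.64
Payment period 3: opening $1,649.64; interest $30.00 → $1,679.64; payment $840.00; balance $839.64
Payment period 4: opening $839.64; interest $16.00 → $855.64; payment $855.64; balance $0.00
Total paid: $3,332.64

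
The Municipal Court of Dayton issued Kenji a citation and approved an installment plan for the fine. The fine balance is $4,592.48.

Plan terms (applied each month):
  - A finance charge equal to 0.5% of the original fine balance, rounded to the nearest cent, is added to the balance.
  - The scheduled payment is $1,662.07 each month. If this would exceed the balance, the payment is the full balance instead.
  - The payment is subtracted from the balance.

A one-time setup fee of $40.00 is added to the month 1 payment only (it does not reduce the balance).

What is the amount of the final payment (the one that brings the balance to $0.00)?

Month 1: $4,592.48 +$22.96 interest = $4,615.44; pay $1,662.07 (+ $40.00 fee) → $2,953.37
Month 2: $2,953.37 +$22.96 interest = $2,976.33; pay $1,662.07 → $1,314.26
Month 3: $1,314.26 +$22.96 interest = $1,337.22; pay $1,337.22 → $0.00

$1,337.22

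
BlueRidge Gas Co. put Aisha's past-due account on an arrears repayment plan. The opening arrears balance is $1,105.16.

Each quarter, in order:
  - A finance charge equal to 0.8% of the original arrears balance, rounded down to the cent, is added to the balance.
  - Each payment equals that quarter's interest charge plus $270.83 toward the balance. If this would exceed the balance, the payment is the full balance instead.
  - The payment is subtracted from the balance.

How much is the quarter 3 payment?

$279.67

Quarter 1: opening $1,105.16; interest $8.84 → $1,114.00; payment $279.67; balance $834.33
Quarter 2: opening $834.33; interest $8.84 → $843.17; payment $279.67; balance $563.50
Quarter 3: opening $563.50; interest $8.84 → $572.34; payment $279.67; balance $292.67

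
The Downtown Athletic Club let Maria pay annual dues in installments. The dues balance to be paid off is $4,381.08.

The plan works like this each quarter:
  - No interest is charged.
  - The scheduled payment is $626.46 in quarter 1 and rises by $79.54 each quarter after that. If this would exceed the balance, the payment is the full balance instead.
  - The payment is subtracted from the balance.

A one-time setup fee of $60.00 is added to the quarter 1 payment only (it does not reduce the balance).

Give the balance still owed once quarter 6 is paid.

$0.00

Quarter 1: $4,381.08 − $626.46 (+ $60.00 fee) → $3,754.62
Quarter 2: $3,754.62 − $706.00 → $3,048.62
Quarter 3: $3,048.62 − $785.54 → $2,263.08
Quarter 4: $2,263.08 − $865.08 → $1,398.00
Quarter 5: $1,398.00 − $944.62 → $453.38
Quarter 6: $453.38 − $453.38 → $0.00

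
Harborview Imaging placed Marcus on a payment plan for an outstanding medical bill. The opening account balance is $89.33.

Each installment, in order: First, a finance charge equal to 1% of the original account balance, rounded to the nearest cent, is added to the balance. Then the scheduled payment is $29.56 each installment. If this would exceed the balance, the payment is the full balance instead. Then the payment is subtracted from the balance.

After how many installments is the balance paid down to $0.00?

4

Installment 1: opening $89.33; interest $0.89 → $90.22; payment $29.56; balance $60.66
Installment 2: opening $60.66; interest $0.89 → $61.55; payment $29.56; balance $31.99
Installment 3: opening $31.99; interest $0.89 → $32.88; payment $29.56; balance $3.32
Installment 4: opening $3.32; interest $0.89 → $4.21; payment $4.21; balance $0.00
Balance reaches $0.00 in installment 4.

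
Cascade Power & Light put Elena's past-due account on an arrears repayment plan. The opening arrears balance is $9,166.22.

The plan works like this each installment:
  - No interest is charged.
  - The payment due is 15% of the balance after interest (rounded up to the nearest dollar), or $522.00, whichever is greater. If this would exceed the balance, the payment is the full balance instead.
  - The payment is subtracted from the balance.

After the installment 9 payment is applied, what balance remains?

$1,889.22

# | Opening | Payment | End bal
1 | $9,166.22 | $1,375.00 | $7,791.22
2 | $7,791.22 | $1,169.00 | $6,622.22
3 | $6,622.22 | $994.00 | $5,628.22
4 | $5,628.22 | $845.00 | $4,783.22
5 | $4,783.22 | $718.00 | $4,065.22
6 | $4,065.22 | $610.00 | $3,455.22
7 | $3,455.22 | $522.00 | $2,933.22
8 | $2,933.22 | $522.00 | $2,411.22
9 | $2,411.22 | $522.00 | $1,889.22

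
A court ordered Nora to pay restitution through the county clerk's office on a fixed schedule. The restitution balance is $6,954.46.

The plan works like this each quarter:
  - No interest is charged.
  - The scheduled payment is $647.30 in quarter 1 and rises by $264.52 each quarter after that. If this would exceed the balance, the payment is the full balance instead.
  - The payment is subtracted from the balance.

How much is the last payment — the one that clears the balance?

$1,072.76

Quarter 1: $6,954.46 − $647.30 → $6,307.16
Quarter 2: $6,307.16 − $911.82 → $5,395.34
Quarter 3: $5,395.34 − $1,176.34 → $4,219.00
Quarter 4: $4,219.00 − $1,440.86 → $2,778.14
Quarter 5: $2,778.14 − $1,705.38 → $1,072.76
Quarter 6: $1,072.76 − $1,072.76 → $0.00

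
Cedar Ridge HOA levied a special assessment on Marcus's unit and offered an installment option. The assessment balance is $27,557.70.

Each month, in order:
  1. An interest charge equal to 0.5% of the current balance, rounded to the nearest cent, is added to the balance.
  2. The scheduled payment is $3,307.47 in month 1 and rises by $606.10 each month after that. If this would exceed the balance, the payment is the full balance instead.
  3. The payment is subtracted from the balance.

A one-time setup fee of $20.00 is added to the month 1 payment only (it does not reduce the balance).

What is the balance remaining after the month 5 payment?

Month 1: $27,557.70 +$137.79 interest = $27,695.49; pay $3,307.47 (+ $20.00 fee) → $24,388.02
Month 2: $24,388.02 +$121.94 interest = $24,509.96; pay $3,913.57 → $20,596.39
Month 3: $20,596.39 +$102.98 interest = $20,699.37; pay $4,519.67 → $16,179.70
Month 4: $16,179.70 +$80.90 interest = $16,260.60; pay $5,125.77 → $11,134.83
Month 5: $11,134.83 +$55.67 interest = $11,190.50; pay $5,731.87 → $5,458.63

$5,458.63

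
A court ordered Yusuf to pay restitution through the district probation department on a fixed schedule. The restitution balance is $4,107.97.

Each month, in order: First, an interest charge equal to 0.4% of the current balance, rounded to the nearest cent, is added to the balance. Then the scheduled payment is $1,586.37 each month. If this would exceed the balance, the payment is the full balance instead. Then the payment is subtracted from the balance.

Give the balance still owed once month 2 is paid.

$961.81

# | Opening | Interest | Payment | End bal
1 | $4,107.97 | $16.43 | $1,586.37 | $2,538.03
2 | $2,538.03 | $10.15 | $1,586.37 | $961.81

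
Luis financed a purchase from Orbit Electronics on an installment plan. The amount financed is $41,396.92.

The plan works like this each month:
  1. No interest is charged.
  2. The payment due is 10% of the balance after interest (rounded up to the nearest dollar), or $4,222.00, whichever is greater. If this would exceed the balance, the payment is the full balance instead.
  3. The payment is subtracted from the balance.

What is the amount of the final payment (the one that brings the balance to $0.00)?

# | Opening | Payment | End bal
1 | $41,396.92 | $4,222.00 | $37,174.92
2 | $37,174.92 | $4,222.00 | $32,952.92
3 | $32,952.92 | $4,222.00 | $28,730.92
4 | $28,730.92 | $4,222.00 | $24,508.92
5 | $24,508.92 | $4,222.00 | $20,286.92
6 | $20,286.92 | $4,222.00 | $16,064.92
7 | $16,064.92 | $4,222.00 | $11,842.92
8 | $11,842.92 | $4,222.00 | $7,620.92
9 | $7,620.92 | $4,222.00 | $3,398.92
10 | $3,398.92 | $3,398.92 | $0.00

$3,398.92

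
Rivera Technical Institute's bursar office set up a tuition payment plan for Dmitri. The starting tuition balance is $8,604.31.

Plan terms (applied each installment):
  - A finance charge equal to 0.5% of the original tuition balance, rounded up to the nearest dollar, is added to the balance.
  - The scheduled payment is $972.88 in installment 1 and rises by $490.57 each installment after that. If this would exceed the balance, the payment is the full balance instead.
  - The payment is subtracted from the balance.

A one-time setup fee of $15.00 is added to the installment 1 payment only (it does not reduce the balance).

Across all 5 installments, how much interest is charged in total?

Installment 1: $8,604.31 +$44.00 interest = $8,648.31; pay $972.88 (+ $15.00 fee) → $7,675.43
Installment 2: $7,675.43 +$44.00 interest = $7,719.43; pay $1,463.45 → $6,255.98
Installment 3: $6,255.98 +$44.00 interest = $6,299.98; pay $1,954.02 → $4,345.96
Installment 4: $4,345.96 +$44.00 interest = $4,389.96; pay $2,444.59 → $1,945.37
Installment 5: $1,945.37 +$44.00 interest = $1,989.37; pay $1,989.37 → $0.00
Total interest: $44.00 + $44.00 + $44.00 + $44.00 + $44.00 = $220.00

$220.00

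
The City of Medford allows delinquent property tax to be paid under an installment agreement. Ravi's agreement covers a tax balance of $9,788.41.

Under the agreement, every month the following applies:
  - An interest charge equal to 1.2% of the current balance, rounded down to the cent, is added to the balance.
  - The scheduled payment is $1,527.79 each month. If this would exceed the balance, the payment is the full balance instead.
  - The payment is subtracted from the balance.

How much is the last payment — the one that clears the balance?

$1,081.26

Month 1: opening $9,788.41; interest $117.46 → $9,905.87; payment $1,527.79; balance $8,378.08
Month 2: opening $8,378.08; interest $100.53 → $8,478.61; payment $1,527.79; balance $6,950.82
Month 3: opening $6,950.82; interest $83.40 → $7,034.22; payment $1,527.79; balance $5,506.43
Month 4: opening $5,506.43; interest $66.07 → $5,572.50; payment $1,527.79; balance $4,044.71
Month 5: opening $4,044.71; interest $48.53 → $4,093.24; payment $1,527.79; balance $2,565.45
Month 6: opening $2,565.45; interest $30.78 → $2,596.23; payment $1,527.79; balance $1,068.44
Month 7: opening $1,068.44; interest $12.82 → $1,081.26; payment $1,081.26; balance $0.00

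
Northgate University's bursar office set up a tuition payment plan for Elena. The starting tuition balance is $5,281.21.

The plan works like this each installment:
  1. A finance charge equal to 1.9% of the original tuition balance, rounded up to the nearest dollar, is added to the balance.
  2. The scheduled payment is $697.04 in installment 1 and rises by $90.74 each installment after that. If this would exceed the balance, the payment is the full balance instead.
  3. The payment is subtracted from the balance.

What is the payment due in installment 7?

$444.87

Installment 1: $5,281.21 +$101.00 interest = $5,382.21; pay $697.04 → $4,685.17
Installment 2: $4,685.17 +$101.00 interest = $4,786.17; pay $787.78 → $3,998.39
Installment 3: $3,998.39 +$101.00 interest = $4,099.39; pay $878.52 → $3,220.87
Installment 4: $3,220.87 +$101.00 interest = $3,321.87; pay $969.26 → $2,352.61
Installment 5: $2,352.61 +$101.00 interest = $2,453.61; pay $1,060.00 → $1,393.61
Installment 6: $1,393.61 +$101.00 interest = $1,494.61; pay $1,150.74 → $343.87
Installment 7: $343.87 +$101.00 interest = $444.87; pay $444.87 → $0.00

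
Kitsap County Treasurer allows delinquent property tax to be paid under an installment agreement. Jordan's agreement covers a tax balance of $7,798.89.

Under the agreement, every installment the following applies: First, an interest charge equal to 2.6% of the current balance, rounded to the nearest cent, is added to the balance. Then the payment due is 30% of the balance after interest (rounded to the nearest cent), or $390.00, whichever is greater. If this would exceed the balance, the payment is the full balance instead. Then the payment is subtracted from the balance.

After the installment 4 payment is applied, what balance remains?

Installment 1: opening $7,798.89; interest $202.77 → $8,001.66; payment $2,400.50; balance $5,601.16
Installment 2: opening $5,601.16; interest $145.63 → $5,746.79; payment $1,724.04; balance $4,022.75
Installment 3: opening $4,022.75; interest $104.59 → $4,127.34; payment $1,238.20; balance $2,889.14
Installment 4: opening $2,889.14; interest $75.12 → $2,964.26; payment $889.28; balance $2,074.98

$2,074.98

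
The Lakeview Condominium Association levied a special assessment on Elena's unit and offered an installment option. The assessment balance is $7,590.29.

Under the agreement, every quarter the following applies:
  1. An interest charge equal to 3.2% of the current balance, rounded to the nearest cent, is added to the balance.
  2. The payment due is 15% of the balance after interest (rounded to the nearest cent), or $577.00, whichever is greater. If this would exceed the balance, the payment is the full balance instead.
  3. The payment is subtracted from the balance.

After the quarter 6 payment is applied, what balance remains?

Quarter 1: opening $7,590.29; interest $242.89 → $7,833.18; payment $1,174.98; balance $6,658.20
Quarter 2: opening $6,658.20; interest $213.06 → $6,871.26; payment $1,030.69; balance $5,840.57
Quarter 3: opening $5,840.57; interest $186.90 → $6,027.47; payment $904.12; balance $5,123.35
Quarter 4: opening $5,123.35; interest $163.95 → $5,287.30; payment $793.10; balance $4,494.20
Quarter 5: opening $4,494.20; interest $143.81 → $4,638.01; payment $695.70; balance $3,942.31
Quarter 6: opening $3,942.31; interest $126.15 → $4,068.46; payment $610.27; balance $3,458.19

$3,458.19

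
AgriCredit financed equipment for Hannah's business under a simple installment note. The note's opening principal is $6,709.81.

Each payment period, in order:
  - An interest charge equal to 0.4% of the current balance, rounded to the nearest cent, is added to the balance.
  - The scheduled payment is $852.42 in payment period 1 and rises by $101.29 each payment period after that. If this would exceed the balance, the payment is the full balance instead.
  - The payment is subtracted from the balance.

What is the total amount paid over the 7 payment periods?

Payment period 1: opening $6,709.81; interest $26.84 → $6,736.65; payment $852.42; balance $5,884.23
Payment period 2: opening $5,884.23; interest $23.54 → $5,907.77; payment $953.71; balance $4,954.06
Payment period 3: opening $4,954.06; interest $19.82 → $4,973.88; payment $1,055.00; balance $3,918.88
Payment period 4: opening $3,918.88; interest $15.68 → $3,934.56; payment $1,156.29; balance $2,778.27
Payment period 5: opening $2,778.27; interest $11.11 → $2,789.38; payment $1,257.58; balance $1,531.80
Payment period 6: opening $1,531.80; interest $6.13 → $1,537.93; payment $1,358.87; balance $179.06
Payment period 7: opening $179.06; interest $0.72 → $179.78; payment $179.78; balance $0.00
Total paid: $6,813.65

$6,813.65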